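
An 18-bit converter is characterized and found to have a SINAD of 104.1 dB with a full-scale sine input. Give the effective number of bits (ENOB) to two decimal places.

17.00 bits

ENOB = (SINAD − 1.76) / 6.02 = (104.1 − 1.76)/6.02 = 17.000.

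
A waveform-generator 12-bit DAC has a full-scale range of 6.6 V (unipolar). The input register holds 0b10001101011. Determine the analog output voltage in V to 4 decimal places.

LSB = 6.6 V / 2^12 = 1.611 mV.
Code 0b10001101011 = 1131 decimal.
V_out = 0 + 1131 × 0.00161133 V = 1.82241 V.

1.8224 V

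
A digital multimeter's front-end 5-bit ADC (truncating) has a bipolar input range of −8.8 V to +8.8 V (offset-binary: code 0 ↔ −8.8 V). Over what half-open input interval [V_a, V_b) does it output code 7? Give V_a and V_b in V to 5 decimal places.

[-4.95000 V, -4.40000 V)

LSB = 17.6/2^5 = 0.5500 V.
V_a = V_low + 7·LSB = -4.95 V; V_b = V_low + 8·LSB = -4.4 V.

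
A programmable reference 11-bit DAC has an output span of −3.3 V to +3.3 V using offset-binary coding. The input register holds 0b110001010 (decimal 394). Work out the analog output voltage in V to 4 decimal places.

-2.0303 V

LSB = 6.6 V / 2^11 = 3.223 mV.
Code 0b110001010 = 394 decimal.
V_out = (−3.3) + 394 × 0.00322266 V = -2.03027 V.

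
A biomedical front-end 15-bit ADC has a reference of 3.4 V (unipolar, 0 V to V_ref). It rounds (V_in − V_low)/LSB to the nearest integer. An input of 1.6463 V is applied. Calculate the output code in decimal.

LSB = 3.4 V / 32768 = 103.76 µV.
Input sits at 15866.458 steps above V_low.
So the output code is 15866.

code 15866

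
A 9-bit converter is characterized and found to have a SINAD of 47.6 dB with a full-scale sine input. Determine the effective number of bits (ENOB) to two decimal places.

ENOB = (SINAD − 1.76) / 6.02 = (47.6 − 1.76)/6.02 = 7.615.

7.61 bits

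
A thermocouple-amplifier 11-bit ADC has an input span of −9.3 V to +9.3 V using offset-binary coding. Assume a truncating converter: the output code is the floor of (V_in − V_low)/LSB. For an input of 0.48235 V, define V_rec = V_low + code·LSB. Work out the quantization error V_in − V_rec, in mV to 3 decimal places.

1.002 mV

One LSB is 18.6 V / 2048 = 9.082 mV.
Scaled input = 1077.1104 LSBs, so code = 1077.
Reconstructed: 0.48134766 V.
V_in − V_rec = 0.00100234 V = 1.002 mV.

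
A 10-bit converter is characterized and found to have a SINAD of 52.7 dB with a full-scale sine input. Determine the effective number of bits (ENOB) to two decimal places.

8.46 bits

ENOB = (SINAD − 1.76) / 6.02 = (52.7 − 1.76)/6.02 = 8.462.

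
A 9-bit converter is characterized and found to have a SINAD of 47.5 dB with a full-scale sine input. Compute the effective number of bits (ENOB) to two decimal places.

ENOB = (SINAD − 1.76) / 6.02 = (47.5 − 1.76)/6.02 = 7.598.

7.60 bits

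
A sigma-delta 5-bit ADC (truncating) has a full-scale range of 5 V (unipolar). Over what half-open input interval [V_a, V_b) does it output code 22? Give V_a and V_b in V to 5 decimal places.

[3.43750 V, 3.59375 V)

LSB = 5/2^5 = 156.250 mV.
V_a = V_low + 22·LSB = 3.4375 V; V_b = V_low + 23·LSB = 3.59375 V.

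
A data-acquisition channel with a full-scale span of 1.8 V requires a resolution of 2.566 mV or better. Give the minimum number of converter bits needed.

10 bits

Number of steps required ≥ 1.8 V / 2.566 mV = 701.48.
Need 2^N ≥ 701.48; 2^9 = 512, 2^10 = 1024.
Minimum N = 10.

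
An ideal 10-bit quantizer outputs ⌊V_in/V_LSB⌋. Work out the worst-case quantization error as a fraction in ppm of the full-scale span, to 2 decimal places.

Truncating → worst-case error = 1 LSB = V_FS/2^10, so 1e+06/1024 = 976.562 ppm of full scale.

976.56 ppm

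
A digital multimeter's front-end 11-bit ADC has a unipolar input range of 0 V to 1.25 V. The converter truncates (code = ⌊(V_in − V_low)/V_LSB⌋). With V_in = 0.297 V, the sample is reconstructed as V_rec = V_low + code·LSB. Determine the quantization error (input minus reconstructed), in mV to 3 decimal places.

0.369 mV

One LSB is 1.25 V / 2048 = 0.610 mV.
Scaled input = 486.6048 LSBs, so code = 486.
Reconstructed: 0.29663086 V.
Difference: 0.000369141 V → 0.369 mV.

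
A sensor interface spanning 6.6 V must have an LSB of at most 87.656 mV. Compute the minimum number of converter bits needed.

7 bits

Number of steps required ≥ 6.6 V / 87.656 mV = 75.29.
Need 2^N ≥ 75.29; 2^6 = 64, 2^7 = 128.
Minimum N = 7.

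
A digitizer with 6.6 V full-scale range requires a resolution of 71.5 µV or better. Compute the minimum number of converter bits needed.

17 bits

Number of steps required ≥ 6.6 V / 71.5 µV = 92307.69.
Need 2^N ≥ 92307.69; 2^16 = 65536, 2^17 = 131072.
Minimum N = 17.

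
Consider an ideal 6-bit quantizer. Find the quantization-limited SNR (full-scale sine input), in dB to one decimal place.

SNR ≈ 6.02·N + 1.76 dB = 6.02·6 + 1.76 = 37.88 dB.

37.9 dB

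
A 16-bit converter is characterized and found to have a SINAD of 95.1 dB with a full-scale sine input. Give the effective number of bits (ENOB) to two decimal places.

ENOB = (SINAD − 1.76) / 6.02 = (95.1 − 1.76)/6.02 = 15.505.

15.50 bits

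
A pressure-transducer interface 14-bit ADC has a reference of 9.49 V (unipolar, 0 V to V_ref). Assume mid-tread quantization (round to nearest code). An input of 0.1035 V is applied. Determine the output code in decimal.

Full-scale span = 9.49 V; LSB = 9.49/2^14 = 0.579 mV.
(0.1035 − 0) / 0.000579224 = 178.687 LSBs.
Round → code 179.

code 179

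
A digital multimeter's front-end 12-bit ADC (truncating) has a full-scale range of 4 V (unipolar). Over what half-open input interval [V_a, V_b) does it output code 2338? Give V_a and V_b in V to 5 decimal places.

[2.28320 V, 2.28418 V)

LSB = 4/2^12 = 0.977 mV.
V_a = V_low + 2338·LSB = 2.2832 V; V_b = V_low + 2339·LSB = 2.28418 V.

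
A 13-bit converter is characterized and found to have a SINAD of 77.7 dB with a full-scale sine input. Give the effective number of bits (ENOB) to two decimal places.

12.61 bits

ENOB = (SINAD − 1.76) / 6.02 = (77.7 − 1.76)/6.02 = 12.615.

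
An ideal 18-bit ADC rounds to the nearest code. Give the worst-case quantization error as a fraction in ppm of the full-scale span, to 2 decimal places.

Rounding → worst-case error = ½ LSB = V_FS/2^19, so 1e+06/524288 = 1.90735 ppm of full scale.

1.91 ppm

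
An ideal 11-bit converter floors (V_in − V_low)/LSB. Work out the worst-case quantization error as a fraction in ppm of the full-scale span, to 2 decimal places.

Truncating → worst-case error = 1 LSB = V_FS/2^11, so 1e+06/2048 = 488.281 ppm of full scale.

488.28 ppm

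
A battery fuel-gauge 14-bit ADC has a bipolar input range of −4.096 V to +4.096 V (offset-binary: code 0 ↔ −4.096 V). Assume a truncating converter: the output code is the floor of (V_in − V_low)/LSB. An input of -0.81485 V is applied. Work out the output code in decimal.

With 16384 levels over 8.192 V, one step is 0.500 mV.
(-0.81485 − (−4.096)) / 0.0005 = 6562.300 LSBs.
⌊·⌋(6562.300) = 6562.

code 6562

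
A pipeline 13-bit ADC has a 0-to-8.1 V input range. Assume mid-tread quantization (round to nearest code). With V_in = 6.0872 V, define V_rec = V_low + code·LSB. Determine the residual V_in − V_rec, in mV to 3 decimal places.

One LSB is 8.1 V / 8192 = 0.989 mV.
(6.0872 − 0)/0.00098877 = 6156.3386; round gives code 6156.
Code 6156 maps back to 0 + 6156×0.00098877 V = 6.0868652 V.
V_in − V_rec = 0.000334766 V = 0.335 mV.

0.335 mV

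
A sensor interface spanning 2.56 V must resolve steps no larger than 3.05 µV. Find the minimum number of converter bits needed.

20 bits

Number of steps required ≥ 2.56 V / 3.05 µV = 839344.26.
Need 2^N ≥ 839344.26; 2^19 = 524288, 2^20 = 1048576.
Minimum N = 20.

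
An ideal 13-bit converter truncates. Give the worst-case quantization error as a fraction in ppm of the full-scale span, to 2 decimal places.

Truncating → worst-case error = 1 LSB = V_FS/2^13, so 1e+06/8192 = 122.07 ppm of full scale.

122.07 ppm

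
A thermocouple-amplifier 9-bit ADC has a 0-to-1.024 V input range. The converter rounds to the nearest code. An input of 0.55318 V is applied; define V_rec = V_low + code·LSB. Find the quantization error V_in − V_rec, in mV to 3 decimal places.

-0.820 mV

One LSB is 1.024 V / 512 = 2.000 mV.
(0.55318 − 0)/0.002 = 276.5900; round gives code 277.
V_rec = 0 + 277·0.002 = 0.554 V.
Difference: -0.00082 V → -0.820 mV.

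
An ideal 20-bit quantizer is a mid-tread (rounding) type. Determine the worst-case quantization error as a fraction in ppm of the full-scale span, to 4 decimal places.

0.4768 ppm

Rounding → worst-case error = ½ LSB = V_FS/2^21, so 1e+06/2097152 = 0.476837 ppm of full scale.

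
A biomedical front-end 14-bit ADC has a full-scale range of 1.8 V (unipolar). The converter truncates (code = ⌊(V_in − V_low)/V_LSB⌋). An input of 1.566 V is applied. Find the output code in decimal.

code 14254

Full-scale span = 1.8 V; LSB = 1.8/2^14 = 109.86 µV.
Input sits at 14254.080 steps above V_low.
Floor → code 14254.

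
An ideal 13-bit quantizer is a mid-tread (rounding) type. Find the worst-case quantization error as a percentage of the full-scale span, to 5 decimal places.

Rounding → worst-case error = ½ LSB = V_FS/2^14, so 100/16384 = 0.00610352 % of full scale.

0.00610 %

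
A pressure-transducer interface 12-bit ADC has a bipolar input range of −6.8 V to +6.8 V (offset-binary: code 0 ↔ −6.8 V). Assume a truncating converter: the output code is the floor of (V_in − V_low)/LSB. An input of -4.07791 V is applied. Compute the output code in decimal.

With 4096 levels over 13.6 V, one step is 3.320 mV.
(V_in − V_low)/LSB = (-4.07791 − (−6.8)) / 0.00332031 = 819.829.
So the output code is 819.

code 819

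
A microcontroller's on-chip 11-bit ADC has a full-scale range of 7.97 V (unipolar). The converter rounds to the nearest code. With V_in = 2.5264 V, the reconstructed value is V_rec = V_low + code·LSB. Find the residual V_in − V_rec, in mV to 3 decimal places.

0.751 mV

LSB = 7.97/2^11 = 3.892 mV.
Scaled input = 649.1929 LSBs, so code = 649.
Code 649 maps back to 0 + 649×0.0038916 V = 2.5256494 V.
Error = 2.5264 − 2.5256494 = 0.000750586 V = 0.751 mV.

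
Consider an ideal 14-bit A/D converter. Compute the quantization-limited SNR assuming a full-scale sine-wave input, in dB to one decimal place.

SNR ≈ 6.02·N + 1.76 dB = 6.02·14 + 1.76 = 86.04 dB.

86.0 dB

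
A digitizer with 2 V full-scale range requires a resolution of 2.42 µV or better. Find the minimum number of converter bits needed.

Number of steps required ≥ 2 V / 2.42 µV = 826446.28.
Need 2^N ≥ 826446.28; 2^19 = 524288, 2^20 = 1048576.
Minimum N = 20.

20 bits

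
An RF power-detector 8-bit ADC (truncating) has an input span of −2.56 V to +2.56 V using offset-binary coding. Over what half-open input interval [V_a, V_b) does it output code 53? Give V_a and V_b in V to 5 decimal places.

LSB = 5.12/2^8 = 20.000 mV.
V_a = V_low + 53·LSB = -1.5 V; V_b = V_low + 54·LSB = -1.48 V.

[-1.50000 V, -1.48000 V)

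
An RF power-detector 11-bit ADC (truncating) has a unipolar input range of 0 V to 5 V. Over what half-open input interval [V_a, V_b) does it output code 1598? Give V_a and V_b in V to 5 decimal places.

LSB = 5/2^11 = 2.441 mV.
V_a = V_low + 1598·LSB = 3.90137 V; V_b = V_low + 1599·LSB = 3.90381 V.

[3.90137 V, 3.90381 V)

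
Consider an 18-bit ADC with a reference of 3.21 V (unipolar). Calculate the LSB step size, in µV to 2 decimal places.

12.25 µV

Full-scale span = 3.21 V.
LSB = 3.21 / 2^18 = 3.21 / 262144 = 1.22452e-05 V = 12.25 µV.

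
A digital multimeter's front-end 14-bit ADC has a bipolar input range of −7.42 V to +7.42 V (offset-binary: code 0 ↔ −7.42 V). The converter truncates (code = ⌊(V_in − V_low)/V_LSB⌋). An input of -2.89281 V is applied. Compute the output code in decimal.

code 4998

LSB = 14.84 V / 16384 = 0.906 mV.
Input sits at 4998.213 steps above V_low.
Floor → code 4998.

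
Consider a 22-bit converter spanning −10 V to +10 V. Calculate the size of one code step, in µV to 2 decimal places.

Full-scale span = 20 V.
LSB = 20 / 2^22 = 20 / 4194304 = 4.76837e-06 V = 4.77 µV.

4.77 µV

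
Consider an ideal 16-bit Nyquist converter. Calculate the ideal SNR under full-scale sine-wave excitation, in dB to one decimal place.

SNR ≈ 6.02·N + 1.76 dB = 6.02·16 + 1.76 = 98.08 dB.

98.1 dB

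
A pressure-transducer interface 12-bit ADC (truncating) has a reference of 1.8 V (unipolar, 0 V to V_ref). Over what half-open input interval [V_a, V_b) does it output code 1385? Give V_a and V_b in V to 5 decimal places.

LSB = 1.8/2^12 = 439.45 µV.
V_a = V_low + 1385·LSB = 0.608643 V; V_b = V_low + 1386·LSB = 0.609082 V.

[0.60864 V, 0.60908 V)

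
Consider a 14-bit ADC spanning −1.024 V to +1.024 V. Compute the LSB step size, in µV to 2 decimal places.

125.00 µV

Full-scale span = 2.048 V.
LSB = 2.048 / 2^14 = 2.048 / 16384 = 0.000125 V = 125.00 µV.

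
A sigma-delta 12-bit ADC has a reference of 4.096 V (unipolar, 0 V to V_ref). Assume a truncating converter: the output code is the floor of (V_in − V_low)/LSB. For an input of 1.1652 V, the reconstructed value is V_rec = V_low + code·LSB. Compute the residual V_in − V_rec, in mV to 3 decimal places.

Step size: 4.096 V ÷ 2^12 = 1.000 mV.
(1.1652 − 0)/0.001 = 1165.2000; ⌊·⌋ gives code 1165.
Code 1165 maps back to 0 + 1165×0.001 V = 1.165 V.
Difference: 0.0002 V → 0.200 mV.

0.200 mV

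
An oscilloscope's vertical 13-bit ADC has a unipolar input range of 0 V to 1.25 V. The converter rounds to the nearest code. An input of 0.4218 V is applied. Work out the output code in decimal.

With 8192 levels over 1.25 V, one step is 152.59 µV.
Input sits at 2764.308 steps above V_low.
round(2764.308) = 2764.

code 2764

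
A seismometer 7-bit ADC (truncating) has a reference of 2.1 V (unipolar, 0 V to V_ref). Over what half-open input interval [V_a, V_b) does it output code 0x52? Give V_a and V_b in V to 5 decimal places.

LSB = 2.1/2^7 = 16.406 mV.
Code 0x52 = 82 decimal.
V_a = V_low + 82·LSB = 1.34531 V; V_b = V_low + 83·LSB = 1.36172 V.

[1.34531 V, 1.36172 V)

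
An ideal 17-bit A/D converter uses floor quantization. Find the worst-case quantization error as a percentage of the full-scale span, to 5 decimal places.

0.00076 %

Truncating → worst-case error = 1 LSB = V_FS/2^17, so 100/131072 = 0.000762939 % of full scale.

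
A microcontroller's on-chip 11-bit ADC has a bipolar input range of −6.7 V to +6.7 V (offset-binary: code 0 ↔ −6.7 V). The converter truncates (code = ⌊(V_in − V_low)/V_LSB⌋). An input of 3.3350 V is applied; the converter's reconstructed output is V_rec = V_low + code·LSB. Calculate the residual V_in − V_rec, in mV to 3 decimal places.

One LSB is 13.4 V / 2048 = 6.543 mV.
(V_in − V_low)/LSB = (3.3350 − (−6.7))/0.00654297 = 1533.7075 → code 1533 (floor).
Reconstructed: 3.3303711 V.
Error = 3.3350 − 3.3303711 = 0.00462891 V = 4.629 mV.

4.629 mV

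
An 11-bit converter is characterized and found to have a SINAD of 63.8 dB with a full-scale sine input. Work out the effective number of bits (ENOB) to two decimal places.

10.31 bits

ENOB = (SINAD − 1.76) / 6.02 = (63.8 − 1.76)/6.02 = 10.306.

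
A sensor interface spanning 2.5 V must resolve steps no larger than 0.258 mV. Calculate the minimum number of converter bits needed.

14 bits

Number of steps required ≥ 2.5 V / 0.258 mV = 9689.92.
Need 2^N ≥ 9689.92; 2^13 = 8192, 2^14 = 16384.
Minimum N = 14.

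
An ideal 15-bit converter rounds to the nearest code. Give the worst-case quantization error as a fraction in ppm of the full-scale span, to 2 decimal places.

Rounding → worst-case error = ½ LSB = V_FS/2^16, so 1e+06/65536 = 15.2588 ppm of full scale.

15.26 ppm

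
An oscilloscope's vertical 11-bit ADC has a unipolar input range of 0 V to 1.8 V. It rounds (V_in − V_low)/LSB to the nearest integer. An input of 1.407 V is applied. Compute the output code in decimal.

code 1601

LSB = 1.8 V / 2048 = 0.879 mV.
Input sits at 1600.853 steps above V_low.
round(1600.853) = 1601.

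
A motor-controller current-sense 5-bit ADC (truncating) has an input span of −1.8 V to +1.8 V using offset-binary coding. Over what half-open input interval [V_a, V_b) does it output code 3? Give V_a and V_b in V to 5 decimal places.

LSB = 3.6/2^5 = 112.500 mV.
V_a = V_low + 3·LSB = -1.4625 V; V_b = V_low + 4·LSB = -1.35 V.

[-1.46250 V, -1.35000 V)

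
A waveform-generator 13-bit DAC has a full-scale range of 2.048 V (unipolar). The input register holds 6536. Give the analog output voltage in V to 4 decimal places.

1.6340 V

LSB = 2.048 V / 2^13 = 250.00 µV.
V_out = 0 + 6536 × 0.00025 V = 1.634 V.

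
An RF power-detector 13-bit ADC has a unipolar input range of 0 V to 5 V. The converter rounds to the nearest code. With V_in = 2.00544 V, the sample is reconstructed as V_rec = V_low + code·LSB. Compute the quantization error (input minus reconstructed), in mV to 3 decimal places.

Step size: 5 V ÷ 2^13 = 0.610 mV.
(V_in − V_low)/LSB = (2.00544 − 0)/0.000610352 = 3285.7129 → code 3286 (round).
Code 3286 maps back to 0 + 3286×0.000610352 V = 2.0056152 V.
Error = 2.00544 − 2.0056152 = -0.000175234 V = -0.175 mV.

-0.175 mV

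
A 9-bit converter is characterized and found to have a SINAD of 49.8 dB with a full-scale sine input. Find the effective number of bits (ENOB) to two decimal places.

ENOB = (SINAD − 1.76) / 6.02 = (49.8 − 1.76)/6.02 = 7.980.

7.98 bits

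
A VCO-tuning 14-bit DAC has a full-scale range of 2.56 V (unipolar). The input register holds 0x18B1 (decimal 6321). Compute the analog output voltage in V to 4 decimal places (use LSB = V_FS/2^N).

LSB = 2.56 V / 2^14 = 156.25 µV.
Code 0x18B1 = 6321 decimal.
V_out = 0 + 6321 × 0.00015625 V = 0.987656 V.

0.9877 V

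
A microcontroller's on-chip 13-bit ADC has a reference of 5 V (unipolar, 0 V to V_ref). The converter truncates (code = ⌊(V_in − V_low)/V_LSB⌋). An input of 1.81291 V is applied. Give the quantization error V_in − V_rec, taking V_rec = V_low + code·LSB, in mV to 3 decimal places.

Step size: 5 V ÷ 2^13 = 0.610 mV.
(1.81291 − 0)/0.000610352 = 2970.2717; ⌊·⌋ gives code 2970.
V_rec = 0 + 2970·0.000610352 = 1.8127441 V.
Error = 1.81291 − 1.8127441 = 0.000165859 V = 0.166 mV.

0.166 mV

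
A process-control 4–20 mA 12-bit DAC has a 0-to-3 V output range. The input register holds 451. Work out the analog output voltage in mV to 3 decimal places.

330.322 mV

LSB = 3 V / 2^12 = 0.732 mV.
V_out = 0 + 451 × 0.000732422 V = 0.330322 V.
= 330.322 mV.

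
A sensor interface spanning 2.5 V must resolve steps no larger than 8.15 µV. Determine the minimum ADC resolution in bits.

Number of steps required ≥ 2.5 V / 8.15 µV = 306748.47.
Need 2^N ≥ 306748.47; 2^18 = 262144, 2^19 = 524288.
Minimum N = 19.

19 bits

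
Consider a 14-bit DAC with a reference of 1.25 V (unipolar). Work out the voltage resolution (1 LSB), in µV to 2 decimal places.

Full-scale span = 1.25 V.
LSB = 1.25 / 2^14 = 1.25 / 16384 = 7.62939e-05 V = 76.29 µV.

76.29 µV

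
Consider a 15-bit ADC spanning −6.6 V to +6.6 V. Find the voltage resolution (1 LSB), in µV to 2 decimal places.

402.83 µV

Full-scale span = 13.2 V.
LSB = 13.2 / 2^15 = 13.2 / 32768 = 0.000402832 V = 402.83 µV.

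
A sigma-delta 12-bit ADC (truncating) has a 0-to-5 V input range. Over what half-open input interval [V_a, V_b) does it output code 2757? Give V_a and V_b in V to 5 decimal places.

LSB = 5/2^12 = 1.221 mV.
V_a = V_low + 2757·LSB = 3.36548 V; V_b = V_low + 2758·LSB = 3.3667 V.

[3.36548 V, 3.36670 V)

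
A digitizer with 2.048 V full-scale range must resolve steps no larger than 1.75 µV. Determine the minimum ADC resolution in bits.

21 bits

Number of steps required ≥ 2.048 V / 1.75 µV = 1170285.71.
Need 2^N ≥ 1170285.71; 2^20 = 1048576, 2^21 = 2097152.
Minimum N = 21.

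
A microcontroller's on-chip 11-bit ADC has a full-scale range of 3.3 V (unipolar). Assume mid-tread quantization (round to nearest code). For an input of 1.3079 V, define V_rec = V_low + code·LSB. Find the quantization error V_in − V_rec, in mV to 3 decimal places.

-0.498 mV

One LSB is 3.3 V / 2048 = 1.611 mV.
(V_in − V_low)/LSB = (1.3079 − 0)/0.00161133 = 811.6907 → code 812 (round).
Reconstructed: 1.3083984 V.
V_in − V_rec = -0.000498437 V = -0.498 mV.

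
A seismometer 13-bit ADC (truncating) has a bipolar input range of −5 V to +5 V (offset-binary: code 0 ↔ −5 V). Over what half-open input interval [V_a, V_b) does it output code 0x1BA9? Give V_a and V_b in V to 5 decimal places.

LSB = 10/2^13 = 1.221 mV.
Code 0x1BA9 = 7081 decimal.
V_a = V_low + 7081·LSB = 3.6438 V; V_b = V_low + 7082·LSB = 3.64502 V.

[3.64380 V, 3.64502 V)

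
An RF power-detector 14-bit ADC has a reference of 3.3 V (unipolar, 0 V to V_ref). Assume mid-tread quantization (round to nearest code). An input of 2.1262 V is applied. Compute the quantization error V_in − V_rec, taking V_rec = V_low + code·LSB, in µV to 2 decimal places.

52.54 µV

LSB = 3.3/2^14 = 201.42 µV.
(2.1262 − 0)/0.000201416 = 10556.2608; round gives code 10556.
Code 10556 maps back to 0 + 10556×0.000201416 V = 2.1261475 V.
Difference: 5.25391e-05 V → 52.54 µV.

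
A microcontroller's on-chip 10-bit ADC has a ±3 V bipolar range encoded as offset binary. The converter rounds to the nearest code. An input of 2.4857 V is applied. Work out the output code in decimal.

Full-scale span = 6 V; LSB = 6/2^10 = 5.859 mV.
(2.4857 − (−3)) / 0.00585938 = 936.226 LSBs.
So the output code is 936.

code 936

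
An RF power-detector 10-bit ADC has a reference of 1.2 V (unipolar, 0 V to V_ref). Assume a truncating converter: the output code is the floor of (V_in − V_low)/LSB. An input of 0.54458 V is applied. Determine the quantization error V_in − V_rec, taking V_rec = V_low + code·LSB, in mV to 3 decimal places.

LSB = 1.2/2^10 = 1.172 mV.
Scaled input = 464.7083 LSBs, so code = 464.
V_rec = 0 + 464·0.00117187 = 0.54375 V.
Difference: 0.00083 V → 0.830 mV.

0.830 mV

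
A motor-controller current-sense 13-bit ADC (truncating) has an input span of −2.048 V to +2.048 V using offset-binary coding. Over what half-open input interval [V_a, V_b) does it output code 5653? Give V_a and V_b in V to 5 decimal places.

LSB = 4.096/2^13 = 0.500 mV.
V_a = V_low + 5653·LSB = 0.7785 V; V_b = V_low + 5654·LSB = 0.779 V.

[0.77850 V, 0.77900 V)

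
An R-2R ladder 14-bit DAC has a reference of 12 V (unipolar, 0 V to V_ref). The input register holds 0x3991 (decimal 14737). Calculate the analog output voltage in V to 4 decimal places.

10.7937 V

LSB = 12 V / 2^14 = 0.732 mV.
Code 0x3991 = 14737 decimal.
V_out = 0 + 14737 × 0.000732422 V = 10.7937 V.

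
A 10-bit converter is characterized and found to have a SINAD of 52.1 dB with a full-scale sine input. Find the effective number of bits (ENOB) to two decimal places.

ENOB = (SINAD − 1.76) / 6.02 = (52.1 − 1.76)/6.02 = 8.362.

8.36 bits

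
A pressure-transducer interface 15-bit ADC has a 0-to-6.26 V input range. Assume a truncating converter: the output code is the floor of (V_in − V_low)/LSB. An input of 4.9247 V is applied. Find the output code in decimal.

code 25778

LSB = 6.26 V / 32768 = 191.04 µV.
Input sits at 25778.366 steps above V_low.
Floor → code 25778.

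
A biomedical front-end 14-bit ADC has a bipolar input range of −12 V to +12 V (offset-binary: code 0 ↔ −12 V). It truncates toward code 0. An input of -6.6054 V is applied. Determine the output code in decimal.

With 16384 levels over 24 V, one step is 1.465 mV.
(-6.6054 − (−12)) / 0.00146484 = 3682.714 LSBs.
Floor → code 3682.

code 3682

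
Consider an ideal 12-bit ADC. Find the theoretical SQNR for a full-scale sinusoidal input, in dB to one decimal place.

SNR ≈ 6.02·N + 1.76 dB = 6.02·12 + 1.76 = 74.00 dB.

74.0 dB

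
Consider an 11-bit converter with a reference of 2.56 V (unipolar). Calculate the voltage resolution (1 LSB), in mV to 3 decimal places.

Full-scale span = 2.56 V.
LSB = 2.56 / 2^11 = 2.56 / 2048 = 0.00125 V = 1.250 mV.

1.250 mV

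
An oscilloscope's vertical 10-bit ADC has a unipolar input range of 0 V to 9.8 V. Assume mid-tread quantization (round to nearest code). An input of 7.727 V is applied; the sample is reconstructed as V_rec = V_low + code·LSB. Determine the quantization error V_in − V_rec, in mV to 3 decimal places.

3.758 mV

One LSB is 9.8 V / 1024 = 9.570 mV.
(V_in − V_low)/LSB = (7.727 − 0)/0.00957031 = 807.3927 → code 807 (round).
Reconstructed: 7.7232422 V.
Difference: 0.00375781 V → 3.758 mV.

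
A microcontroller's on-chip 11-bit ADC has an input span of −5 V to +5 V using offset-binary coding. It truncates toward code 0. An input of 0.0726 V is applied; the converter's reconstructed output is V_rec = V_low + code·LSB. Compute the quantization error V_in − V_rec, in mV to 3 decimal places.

4.241 mV

Step size: 10 V ÷ 2^11 = 4.883 mV.
(0.0726 − (−5))/0.00488281 = 1038.8685; ⌊·⌋ gives code 1038.
Reconstructed: 0.068359375 V.
Error = 0.0726 − 0.068359375 = 0.00424062 V = 4.241 mV.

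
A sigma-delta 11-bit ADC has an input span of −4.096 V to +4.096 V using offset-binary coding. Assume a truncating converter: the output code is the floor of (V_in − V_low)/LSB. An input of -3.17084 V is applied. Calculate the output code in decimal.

Full-scale span = 8.192 V; LSB = 8.192/2^11 = 4.000 mV.
(-3.17084 − (−4.096)) / 0.004 = 231.290 LSBs.
Floor → code 231.

code 231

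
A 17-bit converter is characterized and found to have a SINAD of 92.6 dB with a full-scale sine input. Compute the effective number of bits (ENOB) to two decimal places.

15.09 bits

ENOB = (SINAD − 1.76) / 6.02 = (92.6 − 1.76)/6.02 = 15.090.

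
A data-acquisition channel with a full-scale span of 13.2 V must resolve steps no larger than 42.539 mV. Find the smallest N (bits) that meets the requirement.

9 bits

Number of steps required ≥ 13.2 V / 42.539 mV = 310.30.
Need 2^N ≥ 310.30; 2^8 = 256, 2^9 = 512.
Minimum N = 9.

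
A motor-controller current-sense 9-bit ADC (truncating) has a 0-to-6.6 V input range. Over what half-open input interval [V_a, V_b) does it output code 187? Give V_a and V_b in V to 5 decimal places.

LSB = 6.6/2^9 = 12.891 mV.
V_a = V_low + 187·LSB = 2.41055 V; V_b = V_low + 188·LSB = 2.42344 V.

[2.41055 V, 2.42344 V)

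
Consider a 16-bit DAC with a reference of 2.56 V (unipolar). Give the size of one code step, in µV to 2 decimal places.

Full-scale span = 2.56 V.
LSB = 2.56 / 2^16 = 2.56 / 65536 = 3.90625e-05 V = 39.06 µV.

39.06 µV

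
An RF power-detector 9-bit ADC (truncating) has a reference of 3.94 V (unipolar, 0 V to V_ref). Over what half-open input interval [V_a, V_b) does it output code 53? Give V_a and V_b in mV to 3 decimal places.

LSB = 3.94/2^9 = 7.695 mV.
V_a = V_low + 53·LSB = 0.407852 V; V_b = V_low + 54·LSB = 0.415547 V.

[407.852 mV, 415.547 mV)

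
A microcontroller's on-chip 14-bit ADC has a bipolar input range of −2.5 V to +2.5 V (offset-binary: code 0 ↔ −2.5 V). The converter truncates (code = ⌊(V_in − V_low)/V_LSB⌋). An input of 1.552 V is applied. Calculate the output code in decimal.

code 13277

LSB = 5 V / 16384 = 305.18 µV.
Input sits at 13277.594 steps above V_low.
So the output code is 13277.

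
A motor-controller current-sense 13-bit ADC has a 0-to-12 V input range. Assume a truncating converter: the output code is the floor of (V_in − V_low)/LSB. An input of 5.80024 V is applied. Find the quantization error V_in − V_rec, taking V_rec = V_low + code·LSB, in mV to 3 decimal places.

0.924 mV

One LSB is 12 V / 8192 = 1.465 mV.
(V_in − V_low)/LSB = (5.80024 − 0)/0.00146484 = 3959.6305 → code 3959 (floor).
Code 3959 maps back to 0 + 3959×0.00146484 V = 5.7993164 V.
Difference: 0.000923594 V → 0.924 mV.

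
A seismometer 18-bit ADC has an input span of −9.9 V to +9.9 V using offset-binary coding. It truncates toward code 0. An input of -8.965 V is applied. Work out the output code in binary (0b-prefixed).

LSB = 19.8 V / 262144 = 75.53 µV.
(-8.965 − (−9.9)) / 7.5531e-05 = 12379.022 LSBs.
So the output code is 12379.
In binary (0b-prefixed): 0b11000001011011.

code 0b11000001011011 (decimal 12379)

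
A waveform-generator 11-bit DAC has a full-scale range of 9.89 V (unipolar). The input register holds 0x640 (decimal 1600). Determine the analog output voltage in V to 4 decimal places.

LSB = 9.89 V / 2^11 = 4.829 mV.
Code 0x640 = 1600 decimal.
V_out = 0 + 1600 × 0.0048291 V = 7.72656 V.

7.7266 V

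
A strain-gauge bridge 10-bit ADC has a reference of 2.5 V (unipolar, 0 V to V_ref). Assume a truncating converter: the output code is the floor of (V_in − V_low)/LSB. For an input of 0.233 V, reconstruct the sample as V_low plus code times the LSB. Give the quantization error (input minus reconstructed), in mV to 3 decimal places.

1.066 mV

Step size: 2.5 V ÷ 2^10 = 2.441 mV.
Scaled input = 95.4368 LSBs, so code = 95.
Code 95 maps back to 0 + 95×0.00244141 V = 0.23193359 V.
V_in − V_rec = 0.00106641 V = 1.066 mV.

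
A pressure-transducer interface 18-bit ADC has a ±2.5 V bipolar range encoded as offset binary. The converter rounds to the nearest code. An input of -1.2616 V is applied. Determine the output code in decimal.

code 64928

Full-scale span = 5 V; LSB = 5/2^18 = 19.07 µV.
(-1.2616 − (−2.5)) / 1.90735e-05 = 64927.826 LSBs.
round(64927.826) = 64928.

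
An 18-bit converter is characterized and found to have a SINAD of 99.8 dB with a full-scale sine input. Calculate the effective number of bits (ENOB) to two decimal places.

ENOB = (SINAD − 1.76) / 6.02 = (99.8 − 1.76)/6.02 = 16.286.

16.29 bits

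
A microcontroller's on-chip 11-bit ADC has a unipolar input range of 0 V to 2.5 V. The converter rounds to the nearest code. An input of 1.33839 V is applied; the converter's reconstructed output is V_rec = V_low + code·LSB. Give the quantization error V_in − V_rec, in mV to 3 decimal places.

Step size: 2.5 V ÷ 2^11 = 1.221 mV.
(1.33839 − 0)/0.0012207 = 1096.4091; round gives code 1096.
Reconstructed: 1.3378906 V.
Error = 1.33839 − 1.3378906 = 0.000499375 V = 0.499 mV.

0.499 mV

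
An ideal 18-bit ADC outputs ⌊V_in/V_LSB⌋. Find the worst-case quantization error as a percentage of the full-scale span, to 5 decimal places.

Truncating → worst-case error = 1 LSB = V_FS/2^18, so 100/262144 = 0.00038147 % of full scale.

0.00038 %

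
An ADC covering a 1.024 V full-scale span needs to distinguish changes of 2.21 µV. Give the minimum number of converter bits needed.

19 bits

Number of steps required ≥ 1.024 V / 2.21 µV = 463348.42.
Need 2^N ≥ 463348.42; 2^18 = 262144, 2^19 = 524288.
Minimum N = 19.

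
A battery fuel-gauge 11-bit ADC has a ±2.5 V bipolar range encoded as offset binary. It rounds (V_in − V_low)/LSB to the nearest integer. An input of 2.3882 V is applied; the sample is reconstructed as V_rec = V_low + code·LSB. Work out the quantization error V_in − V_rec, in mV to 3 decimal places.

0.505 mV

LSB = 5/2^11 = 2.441 mV.
(V_in − V_low)/LSB = (2.3882 − (−2.5))/0.00244141 = 2002.2067 → code 2002 (round).
Code 2002 maps back to (−2.5) + 2002×0.00244141 V = 2.3876953 V.
V_in − V_rec = 0.000504688 V = 0.505 mV.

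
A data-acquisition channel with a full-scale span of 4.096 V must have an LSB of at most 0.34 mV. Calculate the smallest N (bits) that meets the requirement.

14 bits

Number of steps required ≥ 4.096 V / 0.34 mV = 12047.06.
Need 2^N ≥ 12047.06; 2^13 = 8192, 2^14 = 16384.
Minimum N = 14.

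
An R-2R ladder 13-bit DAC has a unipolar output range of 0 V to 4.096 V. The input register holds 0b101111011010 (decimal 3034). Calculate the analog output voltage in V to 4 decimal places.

1.5170 V

LSB = 4.096 V / 2^13 = 0.500 mV.
Code 0b101111011010 = 3034 decimal.
V_out = 0 + 3034 × 0.0005 V = 1.517 V.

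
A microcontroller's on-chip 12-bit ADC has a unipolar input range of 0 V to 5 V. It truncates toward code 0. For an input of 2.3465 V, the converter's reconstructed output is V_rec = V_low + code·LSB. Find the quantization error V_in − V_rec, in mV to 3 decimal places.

Step size: 5 V ÷ 2^12 = 1.221 mV.
(V_in − V_low)/LSB = (2.3465 − 0)/0.0012207 = 1922.2528 → code 1922 (floor).
Reconstructed: 2.3461914 V.
Error = 2.3465 − 2.3461914 = 0.000308594 V = 0.309 mV.

0.309 mV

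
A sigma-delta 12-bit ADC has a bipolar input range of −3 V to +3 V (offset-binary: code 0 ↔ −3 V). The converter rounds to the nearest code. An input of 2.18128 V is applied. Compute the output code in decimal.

code 3537

LSB = 6 V / 4096 = 1.465 mV.
Input sits at 3537.087 steps above V_low.
So the output code is 3537.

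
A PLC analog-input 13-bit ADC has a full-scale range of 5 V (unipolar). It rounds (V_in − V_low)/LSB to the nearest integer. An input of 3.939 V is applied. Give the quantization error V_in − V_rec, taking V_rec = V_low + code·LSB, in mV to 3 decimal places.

One LSB is 5 V / 8192 = 0.610 mV.
Scaled input = 6453.6576 LSBs, so code = 6454.
V_rec = 0 + 6454·0.000610352 = 3.939209 V.
Difference: -0.000208984 V → -0.209 mV.

-0.209 mV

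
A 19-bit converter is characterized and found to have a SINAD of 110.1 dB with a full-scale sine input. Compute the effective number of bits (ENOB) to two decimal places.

ENOB = (SINAD − 1.76) / 6.02 = (110.1 − 1.76)/6.02 = 17.997.

18.00 bits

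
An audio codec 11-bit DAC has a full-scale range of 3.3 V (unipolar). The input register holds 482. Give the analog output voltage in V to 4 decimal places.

LSB = 3.3 V / 2^11 = 1.611 mV.
V_out = 0 + 482 × 0.00161133 V = 0.77666 V.

0.7767 V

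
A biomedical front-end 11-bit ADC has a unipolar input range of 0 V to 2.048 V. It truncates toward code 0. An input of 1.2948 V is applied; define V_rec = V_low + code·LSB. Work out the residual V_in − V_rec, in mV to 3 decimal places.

LSB = 2.048/2^11 = 1.000 mV.
Scaled input = 1294.8000 LSBs, so code = 1294.
Code 1294 maps back to 0 + 1294×0.001 V = 1.294 V.
Error = 1.2948 − 1.294 = 0.0008 V = 0.800 mV.

0.800 mV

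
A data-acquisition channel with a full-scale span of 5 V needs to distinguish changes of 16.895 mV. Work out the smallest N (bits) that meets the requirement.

Number of steps required ≥ 5 V / 16.895 mV = 295.95.
Need 2^N ≥ 295.95; 2^8 = 256, 2^9 = 512.
Minimum N = 9.

9 bits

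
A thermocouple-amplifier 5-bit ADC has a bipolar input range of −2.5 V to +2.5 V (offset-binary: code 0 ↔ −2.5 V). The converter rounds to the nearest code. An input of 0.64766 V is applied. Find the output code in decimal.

With 32 levels over 5 V, one step is 156.250 mV.
(0.64766 − (−2.5)) / 0.15625 = 20.145 LSBs.
So the output code is 20.

code 20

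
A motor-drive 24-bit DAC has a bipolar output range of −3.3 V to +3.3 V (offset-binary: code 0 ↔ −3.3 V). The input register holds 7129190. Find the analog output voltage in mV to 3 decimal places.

-495.443 mV

LSB = 6.6 V / 2^24 = 0.39 µV.
V_out = (−3.3) + 7129190 × 3.93391e-07 V = -0.495443 V.
= -495.443 mV.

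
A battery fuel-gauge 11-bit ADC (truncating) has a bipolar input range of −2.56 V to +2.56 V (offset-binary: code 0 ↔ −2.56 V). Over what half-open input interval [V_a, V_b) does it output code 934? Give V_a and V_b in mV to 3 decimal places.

[-225.000 mV, -222.500 mV)

LSB = 5.12/2^11 = 2.500 mV.
V_a = V_low + 934·LSB = -0.225 V; V_b = V_low + 935·LSB = -0.2225 V.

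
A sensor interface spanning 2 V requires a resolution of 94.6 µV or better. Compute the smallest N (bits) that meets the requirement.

15 bits

Number of steps required ≥ 2 V / 94.6 µV = 21141.65.
Need 2^N ≥ 21141.65; 2^14 = 16384, 2^15 = 32768.
Minimum N = 15.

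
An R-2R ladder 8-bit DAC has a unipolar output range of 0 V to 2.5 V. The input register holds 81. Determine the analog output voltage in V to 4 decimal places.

LSB = 2.5 V / 2^8 = 9.766 mV.
V_out = 0 + 81 × 0.00976562 V = 0.791016 V.

0.7910 V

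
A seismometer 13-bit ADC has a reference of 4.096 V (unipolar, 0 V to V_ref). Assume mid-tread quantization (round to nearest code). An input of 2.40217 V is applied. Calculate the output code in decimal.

code 4804

Full-scale span = 4.096 V; LSB = 4.096/2^13 = 0.500 mV.
Input sits at 4804.340 steps above V_low.
Round → code 4804.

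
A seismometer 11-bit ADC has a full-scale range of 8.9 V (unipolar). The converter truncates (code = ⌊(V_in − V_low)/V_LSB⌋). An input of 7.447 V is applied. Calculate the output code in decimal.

code 1713

Full-scale span = 8.9 V; LSB = 8.9/2^11 = 4.346 mV.
Input sits at 1713.647 steps above V_low.
Floor → code 1713.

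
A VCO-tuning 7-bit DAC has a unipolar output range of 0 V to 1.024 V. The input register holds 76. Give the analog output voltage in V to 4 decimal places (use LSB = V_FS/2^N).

LSB = 1.024 V / 2^7 = 8.000 mV.
V_out = 0 + 76 × 0.008 V = 0.608 V.

0.6080 V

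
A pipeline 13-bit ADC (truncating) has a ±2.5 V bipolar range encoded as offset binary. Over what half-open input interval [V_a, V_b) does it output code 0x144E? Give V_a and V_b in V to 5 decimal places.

[0.67261 V, 0.67322 V)

LSB = 5/2^13 = 0.610 mV.
Code 0x144E = 5198 decimal.
V_a = V_low + 5198·LSB = 0.672607 V; V_b = V_low + 5199·LSB = 0.673218 V.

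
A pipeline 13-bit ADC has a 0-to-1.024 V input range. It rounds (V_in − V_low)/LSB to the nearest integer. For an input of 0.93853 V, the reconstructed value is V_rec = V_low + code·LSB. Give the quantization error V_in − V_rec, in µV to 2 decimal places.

30.00 µV

LSB = 1.024/2^13 = 125.00 µV.
(V_in − V_low)/LSB = (0.93853 − 0)/0.000125 = 7508.2400 → code 7508 (round).
V_rec = 0 + 7508·0.000125 = 0.9385 V.
V_in − V_rec = 3e-05 V = 30.00 µV.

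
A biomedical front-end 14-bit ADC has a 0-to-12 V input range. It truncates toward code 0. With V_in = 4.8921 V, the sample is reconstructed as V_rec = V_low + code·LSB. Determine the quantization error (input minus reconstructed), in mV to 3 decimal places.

0.254 mV

LSB = 12/2^14 = 0.732 mV.
(V_in − V_low)/LSB = (4.8921 − 0)/0.000732422 = 6679.3472 → code 6679 (floor).
V_rec = 0 + 6679·0.000732422 = 4.8918457 V.
V_in − V_rec = 0.000254297 V = 0.254 mV.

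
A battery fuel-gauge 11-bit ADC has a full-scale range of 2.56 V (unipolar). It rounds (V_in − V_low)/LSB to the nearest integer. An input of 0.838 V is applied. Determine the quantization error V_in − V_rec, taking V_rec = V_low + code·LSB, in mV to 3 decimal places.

LSB = 2.56/2^11 = 1.250 mV.
Scaled input = 670.4000 LSBs, so code = 670.
Reconstructed: 0.8375 V.
V_in − V_rec = 0.0005 V = 0.500 mV.

0.500 mV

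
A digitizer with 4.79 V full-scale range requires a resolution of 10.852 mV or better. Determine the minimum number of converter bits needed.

9 bits

Number of steps required ≥ 4.79 V / 10.852 mV = 441.39.
Need 2^N ≥ 441.39; 2^8 = 256, 2^9 = 512.
Minimum N = 9.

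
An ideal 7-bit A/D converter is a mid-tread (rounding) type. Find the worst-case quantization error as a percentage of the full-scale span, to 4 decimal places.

0.3906 %

Rounding → worst-case error = ½ LSB = V_FS/2^8, so 100/256 = 0.390625 % of full scale.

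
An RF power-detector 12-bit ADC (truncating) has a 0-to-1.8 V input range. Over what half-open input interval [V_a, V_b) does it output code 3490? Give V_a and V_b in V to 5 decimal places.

[1.53369 V, 1.53413 V)

LSB = 1.8/2^12 = 439.45 µV.
V_a = V_low + 3490·LSB = 1.53369 V; V_b = V_low + 3491·LSB = 1.53413 V.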